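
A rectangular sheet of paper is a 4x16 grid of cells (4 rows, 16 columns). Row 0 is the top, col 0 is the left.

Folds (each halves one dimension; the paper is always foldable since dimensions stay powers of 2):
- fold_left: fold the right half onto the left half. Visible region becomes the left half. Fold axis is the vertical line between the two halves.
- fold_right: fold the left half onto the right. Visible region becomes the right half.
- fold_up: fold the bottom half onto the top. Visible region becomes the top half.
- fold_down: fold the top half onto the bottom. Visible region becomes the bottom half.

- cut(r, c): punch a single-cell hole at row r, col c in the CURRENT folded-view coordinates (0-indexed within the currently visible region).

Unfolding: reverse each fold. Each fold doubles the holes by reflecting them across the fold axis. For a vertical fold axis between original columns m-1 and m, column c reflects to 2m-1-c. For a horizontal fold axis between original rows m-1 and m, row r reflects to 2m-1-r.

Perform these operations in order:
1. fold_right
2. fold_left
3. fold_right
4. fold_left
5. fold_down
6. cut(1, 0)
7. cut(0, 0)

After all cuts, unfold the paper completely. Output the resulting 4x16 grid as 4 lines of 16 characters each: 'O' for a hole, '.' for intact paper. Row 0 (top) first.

Op 1 fold_right: fold axis v@8; visible region now rows[0,4) x cols[8,16) = 4x8
Op 2 fold_left: fold axis v@12; visible region now rows[0,4) x cols[8,12) = 4x4
Op 3 fold_right: fold axis v@10; visible region now rows[0,4) x cols[10,12) = 4x2
Op 4 fold_left: fold axis v@11; visible region now rows[0,4) x cols[10,11) = 4x1
Op 5 fold_down: fold axis h@2; visible region now rows[2,4) x cols[10,11) = 2x1
Op 6 cut(1, 0): punch at orig (3,10); cuts so far [(3, 10)]; region rows[2,4) x cols[10,11) = 2x1
Op 7 cut(0, 0): punch at orig (2,10); cuts so far [(2, 10), (3, 10)]; region rows[2,4) x cols[10,11) = 2x1
Unfold 1 (reflect across h@2): 4 holes -> [(0, 10), (1, 10), (2, 10), (3, 10)]
Unfold 2 (reflect across v@11): 8 holes -> [(0, 10), (0, 11), (1, 10), (1, 11), (2, 10), (2, 11), (3, 10), (3, 11)]
Unfold 3 (reflect across v@10): 16 holes -> [(0, 8), (0, 9), (0, 10), (0, 11), (1, 8), (1, 9), (1, 10), (1, 11), (2, 8), (2, 9), (2, 10), (2, 11), (3, 8), (3, 9), (3, 10), (3, 11)]
Unfold 4 (reflect across v@12): 32 holes -> [(0, 8), (0, 9), (0, 10), (0, 11), (0, 12), (0, 13), (0, 14), (0, 15), (1, 8), (1, 9), (1, 10), (1, 11), (1, 12), (1, 13), (1, 14), (1, 15), (2, 8), (2, 9), (2, 10), (2, 11), (2, 12), (2, 13), (2, 14), (2, 15), (3, 8), (3, 9), (3, 10), (3, 11), (3, 12), (3, 13), (3, 14), (3, 15)]
Unfold 5 (reflect across v@8): 64 holes -> [(0, 0), (0, 1), (0, 2), (0, 3), (0, 4), (0, 5), (0, 6), (0, 7), (0, 8), (0, 9), (0, 10), (0, 11), (0, 12), (0, 13), (0, 14), (0, 15), (1, 0), (1, 1), (1, 2), (1, 3), (1, 4), (1, 5), (1, 6), (1, 7), (1, 8), (1, 9), (1, 10), (1, 11), (1, 12), (1, 13), (1, 14), (1, 15), (2, 0), (2, 1), (2, 2), (2, 3), (2, 4), (2, 5), (2, 6), (2, 7), (2, 8), (2, 9), (2, 10), (2, 11), (2, 12), (2, 13), (2, 14), (2, 15), (3, 0), (3, 1), (3, 2), (3, 3), (3, 4), (3, 5), (3, 6), (3, 7), (3, 8), (3, 9), (3, 10), (3, 11), (3, 12), (3, 13), (3, 14), (3, 15)]

Answer: OOOOOOOOOOOOOOOO
OOOOOOOOOOOOOOOO
OOOOOOOOOOOOOOOO
OOOOOOOOOOOOOOOO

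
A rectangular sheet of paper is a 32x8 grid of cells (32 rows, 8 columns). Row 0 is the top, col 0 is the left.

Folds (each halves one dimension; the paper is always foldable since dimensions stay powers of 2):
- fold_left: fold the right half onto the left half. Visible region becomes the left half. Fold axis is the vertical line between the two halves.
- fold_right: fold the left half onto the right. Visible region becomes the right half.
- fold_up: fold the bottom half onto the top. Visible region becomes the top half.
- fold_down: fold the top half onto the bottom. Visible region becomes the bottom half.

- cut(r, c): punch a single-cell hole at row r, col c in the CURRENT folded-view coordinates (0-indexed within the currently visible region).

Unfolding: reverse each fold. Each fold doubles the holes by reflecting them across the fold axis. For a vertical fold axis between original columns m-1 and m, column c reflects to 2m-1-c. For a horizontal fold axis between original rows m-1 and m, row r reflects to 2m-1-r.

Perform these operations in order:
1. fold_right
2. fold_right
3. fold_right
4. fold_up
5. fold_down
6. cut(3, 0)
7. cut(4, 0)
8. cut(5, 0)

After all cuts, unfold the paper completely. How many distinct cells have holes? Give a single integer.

Op 1 fold_right: fold axis v@4; visible region now rows[0,32) x cols[4,8) = 32x4
Op 2 fold_right: fold axis v@6; visible region now rows[0,32) x cols[6,8) = 32x2
Op 3 fold_right: fold axis v@7; visible region now rows[0,32) x cols[7,8) = 32x1
Op 4 fold_up: fold axis h@16; visible region now rows[0,16) x cols[7,8) = 16x1
Op 5 fold_down: fold axis h@8; visible region now rows[8,16) x cols[7,8) = 8x1
Op 6 cut(3, 0): punch at orig (11,7); cuts so far [(11, 7)]; region rows[8,16) x cols[7,8) = 8x1
Op 7 cut(4, 0): punch at orig (12,7); cuts so far [(11, 7), (12, 7)]; region rows[8,16) x cols[7,8) = 8x1
Op 8 cut(5, 0): punch at orig (13,7); cuts so far [(11, 7), (12, 7), (13, 7)]; region rows[8,16) x cols[7,8) = 8x1
Unfold 1 (reflect across h@8): 6 holes -> [(2, 7), (3, 7), (4, 7), (11, 7), (12, 7), (13, 7)]
Unfold 2 (reflect across h@16): 12 holes -> [(2, 7), (3, 7), (4, 7), (11, 7), (12, 7), (13, 7), (18, 7), (19, 7), (20, 7), (27, 7), (28, 7), (29, 7)]
Unfold 3 (reflect across v@7): 24 holes -> [(2, 6), (2, 7), (3, 6), (3, 7), (4, 6), (4, 7), (11, 6), (11, 7), (12, 6), (12, 7), (13, 6), (13, 7), (18, 6), (18, 7), (19, 6), (19, 7), (20, 6), (20, 7), (27, 6), (27, 7), (28, 6), (28, 7), (29, 6), (29, 7)]
Unfold 4 (reflect across v@6): 48 holes -> [(2, 4), (2, 5), (2, 6), (2, 7), (3, 4), (3, 5), (3, 6), (3, 7), (4, 4), (4, 5), (4, 6), (4, 7), (11, 4), (11, 5), (11, 6), (11, 7), (12, 4), (12, 5), (12, 6), (12, 7), (13, 4), (13, 5), (13, 6), (13, 7), (18, 4), (18, 5), (18, 6), (18, 7), (19, 4), (19, 5), (19, 6), (19, 7), (20, 4), (20, 5), (20, 6), (20, 7), (27, 4), (27, 5), (27, 6), (27, 7), (28, 4), (28, 5), (28, 6), (28, 7), (29, 4), (29, 5), (29, 6), (29, 7)]
Unfold 5 (reflect across v@4): 96 holes -> [(2, 0), (2, 1), (2, 2), (2, 3), (2, 4), (2, 5), (2, 6), (2, 7), (3, 0), (3, 1), (3, 2), (3, 3), (3, 4), (3, 5), (3, 6), (3, 7), (4, 0), (4, 1), (4, 2), (4, 3), (4, 4), (4, 5), (4, 6), (4, 7), (11, 0), (11, 1), (11, 2), (11, 3), (11, 4), (11, 5), (11, 6), (11, 7), (12, 0), (12, 1), (12, 2), (12, 3), (12, 4), (12, 5), (12, 6), (12, 7), (13, 0), (13, 1), (13, 2), (13, 3), (13, 4), (13, 5), (13, 6), (13, 7), (18, 0), (18, 1), (18, 2), (18, 3), (18, 4), (18, 5), (18, 6), (18, 7), (19, 0), (19, 1), (19, 2), (19, 3), (19, 4), (19, 5), (19, 6), (19, 7), (20, 0), (20, 1), (20, 2), (20, 3), (20, 4), (20, 5), (20, 6), (20, 7), (27, 0), (27, 1), (27, 2), (27, 3), (27, 4), (27, 5), (27, 6), (27, 7), (28, 0), (28, 1), (28, 2), (28, 3), (28, 4), (28, 5), (28, 6), (28, 7), (29, 0), (29, 1), (29, 2), (29, 3), (29, 4), (29, 5), (29, 6), (29, 7)]

Answer: 96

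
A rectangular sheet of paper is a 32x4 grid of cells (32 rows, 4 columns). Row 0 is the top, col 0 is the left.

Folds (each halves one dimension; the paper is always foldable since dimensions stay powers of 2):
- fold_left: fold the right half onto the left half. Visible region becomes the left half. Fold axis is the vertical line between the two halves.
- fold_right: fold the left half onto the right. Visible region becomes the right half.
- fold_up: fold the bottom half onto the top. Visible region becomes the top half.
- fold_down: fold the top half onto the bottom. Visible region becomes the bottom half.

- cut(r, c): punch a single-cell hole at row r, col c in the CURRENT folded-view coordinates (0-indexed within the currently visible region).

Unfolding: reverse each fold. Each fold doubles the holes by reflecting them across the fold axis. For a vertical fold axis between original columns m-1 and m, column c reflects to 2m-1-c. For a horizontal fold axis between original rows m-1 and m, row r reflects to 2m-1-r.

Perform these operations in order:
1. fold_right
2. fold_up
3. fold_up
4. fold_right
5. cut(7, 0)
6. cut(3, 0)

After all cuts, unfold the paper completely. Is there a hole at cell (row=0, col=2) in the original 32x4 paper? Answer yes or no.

Op 1 fold_right: fold axis v@2; visible region now rows[0,32) x cols[2,4) = 32x2
Op 2 fold_up: fold axis h@16; visible region now rows[0,16) x cols[2,4) = 16x2
Op 3 fold_up: fold axis h@8; visible region now rows[0,8) x cols[2,4) = 8x2
Op 4 fold_right: fold axis v@3; visible region now rows[0,8) x cols[3,4) = 8x1
Op 5 cut(7, 0): punch at orig (7,3); cuts so far [(7, 3)]; region rows[0,8) x cols[3,4) = 8x1
Op 6 cut(3, 0): punch at orig (3,3); cuts so far [(3, 3), (7, 3)]; region rows[0,8) x cols[3,4) = 8x1
Unfold 1 (reflect across v@3): 4 holes -> [(3, 2), (3, 3), (7, 2), (7, 3)]
Unfold 2 (reflect across h@8): 8 holes -> [(3, 2), (3, 3), (7, 2), (7, 3), (8, 2), (8, 3), (12, 2), (12, 3)]
Unfold 3 (reflect across h@16): 16 holes -> [(3, 2), (3, 3), (7, 2), (7, 3), (8, 2), (8, 3), (12, 2), (12, 3), (19, 2), (19, 3), (23, 2), (23, 3), (24, 2), (24, 3), (28, 2), (28, 3)]
Unfold 4 (reflect across v@2): 32 holes -> [(3, 0), (3, 1), (3, 2), (3, 3), (7, 0), (7, 1), (7, 2), (7, 3), (8, 0), (8, 1), (8, 2), (8, 3), (12, 0), (12, 1), (12, 2), (12, 3), (19, 0), (19, 1), (19, 2), (19, 3), (23, 0), (23, 1), (23, 2), (23, 3), (24, 0), (24, 1), (24, 2), (24, 3), (28, 0), (28, 1), (28, 2), (28, 3)]
Holes: [(3, 0), (3, 1), (3, 2), (3, 3), (7, 0), (7, 1), (7, 2), (7, 3), (8, 0), (8, 1), (8, 2), (8, 3), (12, 0), (12, 1), (12, 2), (12, 3), (19, 0), (19, 1), (19, 2), (19, 3), (23, 0), (23, 1), (23, 2), (23, 3), (24, 0), (24, 1), (24, 2), (24, 3), (28, 0), (28, 1), (28, 2), (28, 3)]

Answer: no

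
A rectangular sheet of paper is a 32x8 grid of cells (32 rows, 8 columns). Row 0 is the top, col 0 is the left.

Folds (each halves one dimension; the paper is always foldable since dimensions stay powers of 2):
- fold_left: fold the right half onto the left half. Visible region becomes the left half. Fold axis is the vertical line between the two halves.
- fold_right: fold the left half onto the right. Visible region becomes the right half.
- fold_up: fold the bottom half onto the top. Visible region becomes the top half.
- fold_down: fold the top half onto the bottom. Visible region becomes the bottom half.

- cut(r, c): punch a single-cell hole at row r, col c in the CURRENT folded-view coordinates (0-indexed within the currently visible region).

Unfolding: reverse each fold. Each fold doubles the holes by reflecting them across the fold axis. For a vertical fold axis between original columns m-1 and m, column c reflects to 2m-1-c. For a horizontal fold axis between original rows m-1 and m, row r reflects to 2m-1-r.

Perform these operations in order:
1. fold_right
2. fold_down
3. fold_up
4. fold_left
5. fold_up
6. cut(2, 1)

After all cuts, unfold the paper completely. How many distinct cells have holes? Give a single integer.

Op 1 fold_right: fold axis v@4; visible region now rows[0,32) x cols[4,8) = 32x4
Op 2 fold_down: fold axis h@16; visible region now rows[16,32) x cols[4,8) = 16x4
Op 3 fold_up: fold axis h@24; visible region now rows[16,24) x cols[4,8) = 8x4
Op 4 fold_left: fold axis v@6; visible region now rows[16,24) x cols[4,6) = 8x2
Op 5 fold_up: fold axis h@20; visible region now rows[16,20) x cols[4,6) = 4x2
Op 6 cut(2, 1): punch at orig (18,5); cuts so far [(18, 5)]; region rows[16,20) x cols[4,6) = 4x2
Unfold 1 (reflect across h@20): 2 holes -> [(18, 5), (21, 5)]
Unfold 2 (reflect across v@6): 4 holes -> [(18, 5), (18, 6), (21, 5), (21, 6)]
Unfold 3 (reflect across h@24): 8 holes -> [(18, 5), (18, 6), (21, 5), (21, 6), (26, 5), (26, 6), (29, 5), (29, 6)]
Unfold 4 (reflect across h@16): 16 holes -> [(2, 5), (2, 6), (5, 5), (5, 6), (10, 5), (10, 6), (13, 5), (13, 6), (18, 5), (18, 6), (21, 5), (21, 6), (26, 5), (26, 6), (29, 5), (29, 6)]
Unfold 5 (reflect across v@4): 32 holes -> [(2, 1), (2, 2), (2, 5), (2, 6), (5, 1), (5, 2), (5, 5), (5, 6), (10, 1), (10, 2), (10, 5), (10, 6), (13, 1), (13, 2), (13, 5), (13, 6), (18, 1), (18, 2), (18, 5), (18, 6), (21, 1), (21, 2), (21, 5), (21, 6), (26, 1), (26, 2), (26, 5), (26, 6), (29, 1), (29, 2), (29, 5), (29, 6)]

Answer: 32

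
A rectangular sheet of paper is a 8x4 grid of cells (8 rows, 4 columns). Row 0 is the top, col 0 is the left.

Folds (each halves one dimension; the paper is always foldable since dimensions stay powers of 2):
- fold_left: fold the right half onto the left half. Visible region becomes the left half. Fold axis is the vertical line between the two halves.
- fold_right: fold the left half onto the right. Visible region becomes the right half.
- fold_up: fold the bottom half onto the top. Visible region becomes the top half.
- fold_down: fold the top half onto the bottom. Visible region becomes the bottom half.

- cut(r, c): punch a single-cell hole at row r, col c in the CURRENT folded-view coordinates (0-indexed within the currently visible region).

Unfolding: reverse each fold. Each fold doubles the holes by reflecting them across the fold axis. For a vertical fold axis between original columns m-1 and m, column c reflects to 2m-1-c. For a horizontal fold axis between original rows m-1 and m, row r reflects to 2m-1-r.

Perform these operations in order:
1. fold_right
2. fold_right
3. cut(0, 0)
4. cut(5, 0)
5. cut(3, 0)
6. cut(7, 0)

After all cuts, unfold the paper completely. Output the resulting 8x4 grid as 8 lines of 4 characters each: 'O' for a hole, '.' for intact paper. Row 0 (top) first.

Op 1 fold_right: fold axis v@2; visible region now rows[0,8) x cols[2,4) = 8x2
Op 2 fold_right: fold axis v@3; visible region now rows[0,8) x cols[3,4) = 8x1
Op 3 cut(0, 0): punch at orig (0,3); cuts so far [(0, 3)]; region rows[0,8) x cols[3,4) = 8x1
Op 4 cut(5, 0): punch at orig (5,3); cuts so far [(0, 3), (5, 3)]; region rows[0,8) x cols[3,4) = 8x1
Op 5 cut(3, 0): punch at orig (3,3); cuts so far [(0, 3), (3, 3), (5, 3)]; region rows[0,8) x cols[3,4) = 8x1
Op 6 cut(7, 0): punch at orig (7,3); cuts so far [(0, 3), (3, 3), (5, 3), (7, 3)]; region rows[0,8) x cols[3,4) = 8x1
Unfold 1 (reflect across v@3): 8 holes -> [(0, 2), (0, 3), (3, 2), (3, 3), (5, 2), (5, 3), (7, 2), (7, 3)]
Unfold 2 (reflect across v@2): 16 holes -> [(0, 0), (0, 1), (0, 2), (0, 3), (3, 0), (3, 1), (3, 2), (3, 3), (5, 0), (5, 1), (5, 2), (5, 3), (7, 0), (7, 1), (7, 2), (7, 3)]

Answer: OOOO
....
....
OOOO
....
OOOO
....
OOOO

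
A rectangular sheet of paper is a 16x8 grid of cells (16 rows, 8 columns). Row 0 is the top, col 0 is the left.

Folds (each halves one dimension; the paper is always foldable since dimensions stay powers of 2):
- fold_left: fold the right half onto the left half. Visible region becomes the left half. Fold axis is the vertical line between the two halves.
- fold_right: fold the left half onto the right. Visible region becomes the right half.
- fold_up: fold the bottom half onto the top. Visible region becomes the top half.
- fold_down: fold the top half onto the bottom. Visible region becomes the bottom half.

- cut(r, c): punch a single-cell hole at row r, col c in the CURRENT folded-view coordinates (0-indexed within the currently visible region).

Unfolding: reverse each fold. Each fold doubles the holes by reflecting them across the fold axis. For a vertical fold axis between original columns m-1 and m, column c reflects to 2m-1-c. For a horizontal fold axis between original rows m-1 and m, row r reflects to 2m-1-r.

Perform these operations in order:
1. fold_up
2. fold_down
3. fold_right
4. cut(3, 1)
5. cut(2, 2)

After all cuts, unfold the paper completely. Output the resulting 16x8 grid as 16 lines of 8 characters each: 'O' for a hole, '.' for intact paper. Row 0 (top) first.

Answer: ..O..O..
.O....O.
........
........
........
........
.O....O.
..O..O..
..O..O..
.O....O.
........
........
........
........
.O....O.
..O..O..

Derivation:
Op 1 fold_up: fold axis h@8; visible region now rows[0,8) x cols[0,8) = 8x8
Op 2 fold_down: fold axis h@4; visible region now rows[4,8) x cols[0,8) = 4x8
Op 3 fold_right: fold axis v@4; visible region now rows[4,8) x cols[4,8) = 4x4
Op 4 cut(3, 1): punch at orig (7,5); cuts so far [(7, 5)]; region rows[4,8) x cols[4,8) = 4x4
Op 5 cut(2, 2): punch at orig (6,6); cuts so far [(6, 6), (7, 5)]; region rows[4,8) x cols[4,8) = 4x4
Unfold 1 (reflect across v@4): 4 holes -> [(6, 1), (6, 6), (7, 2), (7, 5)]
Unfold 2 (reflect across h@4): 8 holes -> [(0, 2), (0, 5), (1, 1), (1, 6), (6, 1), (6, 6), (7, 2), (7, 5)]
Unfold 3 (reflect across h@8): 16 holes -> [(0, 2), (0, 5), (1, 1), (1, 6), (6, 1), (6, 6), (7, 2), (7, 5), (8, 2), (8, 5), (9, 1), (9, 6), (14, 1), (14, 6), (15, 2), (15, 5)]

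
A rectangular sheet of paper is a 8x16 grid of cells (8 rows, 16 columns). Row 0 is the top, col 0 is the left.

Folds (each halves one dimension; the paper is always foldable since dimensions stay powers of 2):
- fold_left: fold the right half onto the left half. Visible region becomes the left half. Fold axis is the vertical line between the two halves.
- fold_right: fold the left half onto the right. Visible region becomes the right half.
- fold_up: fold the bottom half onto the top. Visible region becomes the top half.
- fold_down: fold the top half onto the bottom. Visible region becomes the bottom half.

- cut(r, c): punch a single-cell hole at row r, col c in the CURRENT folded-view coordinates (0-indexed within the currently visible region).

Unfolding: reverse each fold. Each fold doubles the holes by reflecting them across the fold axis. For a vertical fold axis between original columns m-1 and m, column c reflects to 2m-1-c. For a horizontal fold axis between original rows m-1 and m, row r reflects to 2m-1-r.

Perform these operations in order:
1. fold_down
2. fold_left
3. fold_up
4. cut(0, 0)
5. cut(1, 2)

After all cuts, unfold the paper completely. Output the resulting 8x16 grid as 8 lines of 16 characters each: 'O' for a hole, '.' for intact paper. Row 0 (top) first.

Answer: O..............O
..O..........O..
..O..........O..
O..............O
O..............O
..O..........O..
..O..........O..
O..............O

Derivation:
Op 1 fold_down: fold axis h@4; visible region now rows[4,8) x cols[0,16) = 4x16
Op 2 fold_left: fold axis v@8; visible region now rows[4,8) x cols[0,8) = 4x8
Op 3 fold_up: fold axis h@6; visible region now rows[4,6) x cols[0,8) = 2x8
Op 4 cut(0, 0): punch at orig (4,0); cuts so far [(4, 0)]; region rows[4,6) x cols[0,8) = 2x8
Op 5 cut(1, 2): punch at orig (5,2); cuts so far [(4, 0), (5, 2)]; region rows[4,6) x cols[0,8) = 2x8
Unfold 1 (reflect across h@6): 4 holes -> [(4, 0), (5, 2), (6, 2), (7, 0)]
Unfold 2 (reflect across v@8): 8 holes -> [(4, 0), (4, 15), (5, 2), (5, 13), (6, 2), (6, 13), (7, 0), (7, 15)]
Unfold 3 (reflect across h@4): 16 holes -> [(0, 0), (0, 15), (1, 2), (1, 13), (2, 2), (2, 13), (3, 0), (3, 15), (4, 0), (4, 15), (5, 2), (5, 13), (6, 2), (6, 13), (7, 0), (7, 15)]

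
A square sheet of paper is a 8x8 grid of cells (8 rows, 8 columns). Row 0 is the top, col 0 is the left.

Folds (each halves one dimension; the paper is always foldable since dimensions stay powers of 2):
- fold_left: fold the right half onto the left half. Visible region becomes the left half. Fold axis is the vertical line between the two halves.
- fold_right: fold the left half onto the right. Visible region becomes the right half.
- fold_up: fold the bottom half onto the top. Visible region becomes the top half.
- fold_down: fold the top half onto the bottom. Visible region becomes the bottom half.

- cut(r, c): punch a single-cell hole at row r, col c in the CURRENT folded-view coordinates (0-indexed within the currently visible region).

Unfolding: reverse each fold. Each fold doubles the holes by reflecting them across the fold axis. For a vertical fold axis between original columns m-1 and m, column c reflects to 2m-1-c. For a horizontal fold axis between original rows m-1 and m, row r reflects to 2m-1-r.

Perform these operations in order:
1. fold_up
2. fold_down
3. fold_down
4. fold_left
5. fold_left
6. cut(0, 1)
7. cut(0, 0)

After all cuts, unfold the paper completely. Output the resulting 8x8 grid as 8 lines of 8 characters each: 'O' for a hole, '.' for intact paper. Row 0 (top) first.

Op 1 fold_up: fold axis h@4; visible region now rows[0,4) x cols[0,8) = 4x8
Op 2 fold_down: fold axis h@2; visible region now rows[2,4) x cols[0,8) = 2x8
Op 3 fold_down: fold axis h@3; visible region now rows[3,4) x cols[0,8) = 1x8
Op 4 fold_left: fold axis v@4; visible region now rows[3,4) x cols[0,4) = 1x4
Op 5 fold_left: fold axis v@2; visible region now rows[3,4) x cols[0,2) = 1x2
Op 6 cut(0, 1): punch at orig (3,1); cuts so far [(3, 1)]; region rows[3,4) x cols[0,2) = 1x2
Op 7 cut(0, 0): punch at orig (3,0); cuts so far [(3, 0), (3, 1)]; region rows[3,4) x cols[0,2) = 1x2
Unfold 1 (reflect across v@2): 4 holes -> [(3, 0), (3, 1), (3, 2), (3, 3)]
Unfold 2 (reflect across v@4): 8 holes -> [(3, 0), (3, 1), (3, 2), (3, 3), (3, 4), (3, 5), (3, 6), (3, 7)]
Unfold 3 (reflect across h@3): 16 holes -> [(2, 0), (2, 1), (2, 2), (2, 3), (2, 4), (2, 5), (2, 6), (2, 7), (3, 0), (3, 1), (3, 2), (3, 3), (3, 4), (3, 5), (3, 6), (3, 7)]
Unfold 4 (reflect across h@2): 32 holes -> [(0, 0), (0, 1), (0, 2), (0, 3), (0, 4), (0, 5), (0, 6), (0, 7), (1, 0), (1, 1), (1, 2), (1, 3), (1, 4), (1, 5), (1, 6), (1, 7), (2, 0), (2, 1), (2, 2), (2, 3), (2, 4), (2, 5), (2, 6), (2, 7), (3, 0), (3, 1), (3, 2), (3, 3), (3, 4), (3, 5), (3, 6), (3, 7)]
Unfold 5 (reflect across h@4): 64 holes -> [(0, 0), (0, 1), (0, 2), (0, 3), (0, 4), (0, 5), (0, 6), (0, 7), (1, 0), (1, 1), (1, 2), (1, 3), (1, 4), (1, 5), (1, 6), (1, 7), (2, 0), (2, 1), (2, 2), (2, 3), (2, 4), (2, 5), (2, 6), (2, 7), (3, 0), (3, 1), (3, 2), (3, 3), (3, 4), (3, 5), (3, 6), (3, 7), (4, 0), (4, 1), (4, 2), (4, 3), (4, 4), (4, 5), (4, 6), (4, 7), (5, 0), (5, 1), (5, 2), (5, 3), (5, 4), (5, 5), (5, 6), (5, 7), (6, 0), (6, 1), (6, 2), (6, 3), (6, 4), (6, 5), (6, 6), (6, 7), (7, 0), (7, 1), (7, 2), (7, 3), (7, 4), (7, 5), (7, 6), (7, 7)]

Answer: OOOOOOOO
OOOOOOOO
OOOOOOOO
OOOOOOOO
OOOOOOOO
OOOOOOOO
OOOOOOOO
OOOOOOOO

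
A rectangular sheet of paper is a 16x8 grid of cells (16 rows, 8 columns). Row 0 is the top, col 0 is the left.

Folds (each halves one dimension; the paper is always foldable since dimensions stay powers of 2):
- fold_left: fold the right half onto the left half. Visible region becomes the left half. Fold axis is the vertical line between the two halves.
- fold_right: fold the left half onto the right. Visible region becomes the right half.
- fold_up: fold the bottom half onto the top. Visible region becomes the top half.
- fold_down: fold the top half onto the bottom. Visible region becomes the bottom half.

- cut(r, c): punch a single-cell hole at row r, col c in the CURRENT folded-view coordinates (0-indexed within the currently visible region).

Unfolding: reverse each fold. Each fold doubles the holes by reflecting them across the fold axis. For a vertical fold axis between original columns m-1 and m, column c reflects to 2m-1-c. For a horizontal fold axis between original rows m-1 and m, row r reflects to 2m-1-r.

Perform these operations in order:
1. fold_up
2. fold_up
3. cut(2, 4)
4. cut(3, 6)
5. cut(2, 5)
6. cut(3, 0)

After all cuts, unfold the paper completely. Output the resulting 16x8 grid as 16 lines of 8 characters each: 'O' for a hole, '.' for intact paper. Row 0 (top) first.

Answer: ........
........
....OO..
O.....O.
O.....O.
....OO..
........
........
........
........
....OO..
O.....O.
O.....O.
....OO..
........
........

Derivation:
Op 1 fold_up: fold axis h@8; visible region now rows[0,8) x cols[0,8) = 8x8
Op 2 fold_up: fold axis h@4; visible region now rows[0,4) x cols[0,8) = 4x8
Op 3 cut(2, 4): punch at orig (2,4); cuts so far [(2, 4)]; region rows[0,4) x cols[0,8) = 4x8
Op 4 cut(3, 6): punch at orig (3,6); cuts so far [(2, 4), (3, 6)]; region rows[0,4) x cols[0,8) = 4x8
Op 5 cut(2, 5): punch at orig (2,5); cuts so far [(2, 4), (2, 5), (3, 6)]; region rows[0,4) x cols[0,8) = 4x8
Op 6 cut(3, 0): punch at orig (3,0); cuts so far [(2, 4), (2, 5), (3, 0), (3, 6)]; region rows[0,4) x cols[0,8) = 4x8
Unfold 1 (reflect across h@4): 8 holes -> [(2, 4), (2, 5), (3, 0), (3, 6), (4, 0), (4, 6), (5, 4), (5, 5)]
Unfold 2 (reflect across h@8): 16 holes -> [(2, 4), (2, 5), (3, 0), (3, 6), (4, 0), (4, 6), (5, 4), (5, 5), (10, 4), (10, 5), (11, 0), (11, 6), (12, 0), (12, 6), (13, 4), (13, 5)]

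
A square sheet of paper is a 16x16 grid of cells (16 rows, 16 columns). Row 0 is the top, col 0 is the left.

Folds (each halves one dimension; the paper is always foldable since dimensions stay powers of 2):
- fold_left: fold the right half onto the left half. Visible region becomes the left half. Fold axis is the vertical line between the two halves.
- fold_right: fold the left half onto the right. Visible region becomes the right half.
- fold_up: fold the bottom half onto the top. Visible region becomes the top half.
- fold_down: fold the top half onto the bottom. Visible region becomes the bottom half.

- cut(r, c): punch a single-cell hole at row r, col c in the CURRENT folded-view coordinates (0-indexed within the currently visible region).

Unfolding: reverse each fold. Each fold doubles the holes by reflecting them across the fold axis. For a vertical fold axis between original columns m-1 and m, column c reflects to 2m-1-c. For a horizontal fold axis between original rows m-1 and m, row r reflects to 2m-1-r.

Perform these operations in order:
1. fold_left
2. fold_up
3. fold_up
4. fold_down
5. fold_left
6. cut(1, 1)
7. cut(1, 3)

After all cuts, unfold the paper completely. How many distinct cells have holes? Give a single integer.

Answer: 64

Derivation:
Op 1 fold_left: fold axis v@8; visible region now rows[0,16) x cols[0,8) = 16x8
Op 2 fold_up: fold axis h@8; visible region now rows[0,8) x cols[0,8) = 8x8
Op 3 fold_up: fold axis h@4; visible region now rows[0,4) x cols[0,8) = 4x8
Op 4 fold_down: fold axis h@2; visible region now rows[2,4) x cols[0,8) = 2x8
Op 5 fold_left: fold axis v@4; visible region now rows[2,4) x cols[0,4) = 2x4
Op 6 cut(1, 1): punch at orig (3,1); cuts so far [(3, 1)]; region rows[2,4) x cols[0,4) = 2x4
Op 7 cut(1, 3): punch at orig (3,3); cuts so far [(3, 1), (3, 3)]; region rows[2,4) x cols[0,4) = 2x4
Unfold 1 (reflect across v@4): 4 holes -> [(3, 1), (3, 3), (3, 4), (3, 6)]
Unfold 2 (reflect across h@2): 8 holes -> [(0, 1), (0, 3), (0, 4), (0, 6), (3, 1), (3, 3), (3, 4), (3, 6)]
Unfold 3 (reflect across h@4): 16 holes -> [(0, 1), (0, 3), (0, 4), (0, 6), (3, 1), (3, 3), (3, 4), (3, 6), (4, 1), (4, 3), (4, 4), (4, 6), (7, 1), (7, 3), (7, 4), (7, 6)]
Unfold 4 (reflect across h@8): 32 holes -> [(0, 1), (0, 3), (0, 4), (0, 6), (3, 1), (3, 3), (3, 4), (3, 6), (4, 1), (4, 3), (4, 4), (4, 6), (7, 1), (7, 3), (7, 4), (7, 6), (8, 1), (8, 3), (8, 4), (8, 6), (11, 1), (11, 3), (11, 4), (11, 6), (12, 1), (12, 3), (12, 4), (12, 6), (15, 1), (15, 3), (15, 4), (15, 6)]
Unfold 5 (reflect across v@8): 64 holes -> [(0, 1), (0, 3), (0, 4), (0, 6), (0, 9), (0, 11), (0, 12), (0, 14), (3, 1), (3, 3), (3, 4), (3, 6), (3, 9), (3, 11), (3, 12), (3, 14), (4, 1), (4, 3), (4, 4), (4, 6), (4, 9), (4, 11), (4, 12), (4, 14), (7, 1), (7, 3), (7, 4), (7, 6), (7, 9), (7, 11), (7, 12), (7, 14), (8, 1), (8, 3), (8, 4), (8, 6), (8, 9), (8, 11), (8, 12), (8, 14), (11, 1), (11, 3), (11, 4), (11, 6), (11, 9), (11, 11), (11, 12), (11, 14), (12, 1), (12, 3), (12, 4), (12, 6), (12, 9), (12, 11), (12, 12), (12, 14), (15, 1), (15, 3), (15, 4), (15, 6), (15, 9), (15, 11), (15, 12), (15, 14)]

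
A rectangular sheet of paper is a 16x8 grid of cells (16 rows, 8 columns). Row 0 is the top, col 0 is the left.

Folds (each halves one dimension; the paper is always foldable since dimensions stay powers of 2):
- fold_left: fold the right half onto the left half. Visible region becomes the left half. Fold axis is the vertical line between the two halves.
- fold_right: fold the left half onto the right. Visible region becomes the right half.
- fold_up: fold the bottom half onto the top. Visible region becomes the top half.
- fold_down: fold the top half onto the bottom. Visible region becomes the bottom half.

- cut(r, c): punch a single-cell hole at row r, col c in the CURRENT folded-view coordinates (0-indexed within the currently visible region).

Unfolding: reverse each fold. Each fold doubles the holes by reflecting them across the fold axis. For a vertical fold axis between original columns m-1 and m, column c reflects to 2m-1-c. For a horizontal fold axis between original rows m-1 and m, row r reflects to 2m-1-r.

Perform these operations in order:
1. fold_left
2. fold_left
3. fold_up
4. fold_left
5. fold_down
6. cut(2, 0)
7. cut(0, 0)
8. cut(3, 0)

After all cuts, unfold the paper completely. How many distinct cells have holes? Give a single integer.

Op 1 fold_left: fold axis v@4; visible region now rows[0,16) x cols[0,4) = 16x4
Op 2 fold_left: fold axis v@2; visible region now rows[0,16) x cols[0,2) = 16x2
Op 3 fold_up: fold axis h@8; visible region now rows[0,8) x cols[0,2) = 8x2
Op 4 fold_left: fold axis v@1; visible region now rows[0,8) x cols[0,1) = 8x1
Op 5 fold_down: fold axis h@4; visible region now rows[4,8) x cols[0,1) = 4x1
Op 6 cut(2, 0): punch at orig (6,0); cuts so far [(6, 0)]; region rows[4,8) x cols[0,1) = 4x1
Op 7 cut(0, 0): punch at orig (4,0); cuts so far [(4, 0), (6, 0)]; region rows[4,8) x cols[0,1) = 4x1
Op 8 cut(3, 0): punch at orig (7,0); cuts so far [(4, 0), (6, 0), (7, 0)]; region rows[4,8) x cols[0,1) = 4x1
Unfold 1 (reflect across h@4): 6 holes -> [(0, 0), (1, 0), (3, 0), (4, 0), (6, 0), (7, 0)]
Unfold 2 (reflect across v@1): 12 holes -> [(0, 0), (0, 1), (1, 0), (1, 1), (3, 0), (3, 1), (4, 0), (4, 1), (6, 0), (6, 1), (7, 0), (7, 1)]
Unfold 3 (reflect across h@8): 24 holes -> [(0, 0), (0, 1), (1, 0), (1, 1), (3, 0), (3, 1), (4, 0), (4, 1), (6, 0), (6, 1), (7, 0), (7, 1), (8, 0), (8, 1), (9, 0), (9, 1), (11, 0), (11, 1), (12, 0), (12, 1), (14, 0), (14, 1), (15, 0), (15, 1)]
Unfold 4 (reflect across v@2): 48 holes -> [(0, 0), (0, 1), (0, 2), (0, 3), (1, 0), (1, 1), (1, 2), (1, 3), (3, 0), (3, 1), (3, 2), (3, 3), (4, 0), (4, 1), (4, 2), (4, 3), (6, 0), (6, 1), (6, 2), (6, 3), (7, 0), (7, 1), (7, 2), (7, 3), (8, 0), (8, 1), (8, 2), (8, 3), (9, 0), (9, 1), (9, 2), (9, 3), (11, 0), (11, 1), (11, 2), (11, 3), (12, 0), (12, 1), (12, 2), (12, 3), (14, 0), (14, 1), (14, 2), (14, 3), (15, 0), (15, 1), (15, 2), (15, 3)]
Unfold 5 (reflect across v@4): 96 holes -> [(0, 0), (0, 1), (0, 2), (0, 3), (0, 4), (0, 5), (0, 6), (0, 7), (1, 0), (1, 1), (1, 2), (1, 3), (1, 4), (1, 5), (1, 6), (1, 7), (3, 0), (3, 1), (3, 2), (3, 3), (3, 4), (3, 5), (3, 6), (3, 7), (4, 0), (4, 1), (4, 2), (4, 3), (4, 4), (4, 5), (4, 6), (4, 7), (6, 0), (6, 1), (6, 2), (6, 3), (6, 4), (6, 5), (6, 6), (6, 7), (7, 0), (7, 1), (7, 2), (7, 3), (7, 4), (7, 5), (7, 6), (7, 7), (8, 0), (8, 1), (8, 2), (8, 3), (8, 4), (8, 5), (8, 6), (8, 7), (9, 0), (9, 1), (9, 2), (9, 3), (9, 4), (9, 5), (9, 6), (9, 7), (11, 0), (11, 1), (11, 2), (11, 3), (11, 4), (11, 5), (11, 6), (11, 7), (12, 0), (12, 1), (12, 2), (12, 3), (12, 4), (12, 5), (12, 6), (12, 7), (14, 0), (14, 1), (14, 2), (14, 3), (14, 4), (14, 5), (14, 6), (14, 7), (15, 0), (15, 1), (15, 2), (15, 3), (15, 4), (15, 5), (15, 6), (15, 7)]

Answer: 96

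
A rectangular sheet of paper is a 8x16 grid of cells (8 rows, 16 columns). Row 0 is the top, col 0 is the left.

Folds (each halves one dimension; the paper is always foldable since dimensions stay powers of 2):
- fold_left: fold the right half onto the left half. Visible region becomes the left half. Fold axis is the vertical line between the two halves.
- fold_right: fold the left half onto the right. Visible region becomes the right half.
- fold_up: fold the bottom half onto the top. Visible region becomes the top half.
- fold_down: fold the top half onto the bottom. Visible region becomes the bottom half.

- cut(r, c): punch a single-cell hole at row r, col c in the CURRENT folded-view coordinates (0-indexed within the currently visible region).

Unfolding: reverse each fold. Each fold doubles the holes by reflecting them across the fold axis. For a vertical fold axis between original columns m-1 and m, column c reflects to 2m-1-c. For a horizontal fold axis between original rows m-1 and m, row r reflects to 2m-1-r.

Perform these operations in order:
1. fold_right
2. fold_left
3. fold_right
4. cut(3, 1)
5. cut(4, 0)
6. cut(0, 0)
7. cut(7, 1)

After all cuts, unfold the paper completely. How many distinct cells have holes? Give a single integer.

Op 1 fold_right: fold axis v@8; visible region now rows[0,8) x cols[8,16) = 8x8
Op 2 fold_left: fold axis v@12; visible region now rows[0,8) x cols[8,12) = 8x4
Op 3 fold_right: fold axis v@10; visible region now rows[0,8) x cols[10,12) = 8x2
Op 4 cut(3, 1): punch at orig (3,11); cuts so far [(3, 11)]; region rows[0,8) x cols[10,12) = 8x2
Op 5 cut(4, 0): punch at orig (4,10); cuts so far [(3, 11), (4, 10)]; region rows[0,8) x cols[10,12) = 8x2
Op 6 cut(0, 0): punch at orig (0,10); cuts so far [(0, 10), (3, 11), (4, 10)]; region rows[0,8) x cols[10,12) = 8x2
Op 7 cut(7, 1): punch at orig (7,11); cuts so far [(0, 10), (3, 11), (4, 10), (7, 11)]; region rows[0,8) x cols[10,12) = 8x2
Unfold 1 (reflect across v@10): 8 holes -> [(0, 9), (0, 10), (3, 8), (3, 11), (4, 9), (4, 10), (7, 8), (7, 11)]
Unfold 2 (reflect across v@12): 16 holes -> [(0, 9), (0, 10), (0, 13), (0, 14), (3, 8), (3, 11), (3, 12), (3, 15), (4, 9), (4, 10), (4, 13), (4, 14), (7, 8), (7, 11), (7, 12), (7, 15)]
Unfold 3 (reflect across v@8): 32 holes -> [(0, 1), (0, 2), (0, 5), (0, 6), (0, 9), (0, 10), (0, 13), (0, 14), (3, 0), (3, 3), (3, 4), (3, 7), (3, 8), (3, 11), (3, 12), (3, 15), (4, 1), (4, 2), (4, 5), (4, 6), (4, 9), (4, 10), (4, 13), (4, 14), (7, 0), (7, 3), (7, 4), (7, 7), (7, 8), (7, 11), (7, 12), (7, 15)]

Answer: 32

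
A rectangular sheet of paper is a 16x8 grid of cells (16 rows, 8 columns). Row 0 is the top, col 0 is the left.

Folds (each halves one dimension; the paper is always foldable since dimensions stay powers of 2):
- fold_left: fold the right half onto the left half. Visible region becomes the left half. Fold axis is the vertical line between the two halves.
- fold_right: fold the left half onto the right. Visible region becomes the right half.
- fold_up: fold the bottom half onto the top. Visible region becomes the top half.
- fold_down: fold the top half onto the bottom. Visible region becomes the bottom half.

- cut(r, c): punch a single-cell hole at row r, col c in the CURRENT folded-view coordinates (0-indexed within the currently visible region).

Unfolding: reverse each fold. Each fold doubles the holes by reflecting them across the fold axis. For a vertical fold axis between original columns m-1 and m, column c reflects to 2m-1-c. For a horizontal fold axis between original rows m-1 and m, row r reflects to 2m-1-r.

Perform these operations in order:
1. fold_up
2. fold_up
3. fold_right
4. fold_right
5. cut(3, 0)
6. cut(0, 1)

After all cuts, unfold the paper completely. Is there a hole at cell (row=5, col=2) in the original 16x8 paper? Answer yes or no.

Op 1 fold_up: fold axis h@8; visible region now rows[0,8) x cols[0,8) = 8x8
Op 2 fold_up: fold axis h@4; visible region now rows[0,4) x cols[0,8) = 4x8
Op 3 fold_right: fold axis v@4; visible region now rows[0,4) x cols[4,8) = 4x4
Op 4 fold_right: fold axis v@6; visible region now rows[0,4) x cols[6,8) = 4x2
Op 5 cut(3, 0): punch at orig (3,6); cuts so far [(3, 6)]; region rows[0,4) x cols[6,8) = 4x2
Op 6 cut(0, 1): punch at orig (0,7); cuts so far [(0, 7), (3, 6)]; region rows[0,4) x cols[6,8) = 4x2
Unfold 1 (reflect across v@6): 4 holes -> [(0, 4), (0, 7), (3, 5), (3, 6)]
Unfold 2 (reflect across v@4): 8 holes -> [(0, 0), (0, 3), (0, 4), (0, 7), (3, 1), (3, 2), (3, 5), (3, 6)]
Unfold 3 (reflect across h@4): 16 holes -> [(0, 0), (0, 3), (0, 4), (0, 7), (3, 1), (3, 2), (3, 5), (3, 6), (4, 1), (4, 2), (4, 5), (4, 6), (7, 0), (7, 3), (7, 4), (7, 7)]
Unfold 4 (reflect across h@8): 32 holes -> [(0, 0), (0, 3), (0, 4), (0, 7), (3, 1), (3, 2), (3, 5), (3, 6), (4, 1), (4, 2), (4, 5), (4, 6), (7, 0), (7, 3), (7, 4), (7, 7), (8, 0), (8, 3), (8, 4), (8, 7), (11, 1), (11, 2), (11, 5), (11, 6), (12, 1), (12, 2), (12, 5), (12, 6), (15, 0), (15, 3), (15, 4), (15, 7)]
Holes: [(0, 0), (0, 3), (0, 4), (0, 7), (3, 1), (3, 2), (3, 5), (3, 6), (4, 1), (4, 2), (4, 5), (4, 6), (7, 0), (7, 3), (7, 4), (7, 7), (8, 0), (8, 3), (8, 4), (8, 7), (11, 1), (11, 2), (11, 5), (11, 6), (12, 1), (12, 2), (12, 5), (12, 6), (15, 0), (15, 3), (15, 4), (15, 7)]

Answer: no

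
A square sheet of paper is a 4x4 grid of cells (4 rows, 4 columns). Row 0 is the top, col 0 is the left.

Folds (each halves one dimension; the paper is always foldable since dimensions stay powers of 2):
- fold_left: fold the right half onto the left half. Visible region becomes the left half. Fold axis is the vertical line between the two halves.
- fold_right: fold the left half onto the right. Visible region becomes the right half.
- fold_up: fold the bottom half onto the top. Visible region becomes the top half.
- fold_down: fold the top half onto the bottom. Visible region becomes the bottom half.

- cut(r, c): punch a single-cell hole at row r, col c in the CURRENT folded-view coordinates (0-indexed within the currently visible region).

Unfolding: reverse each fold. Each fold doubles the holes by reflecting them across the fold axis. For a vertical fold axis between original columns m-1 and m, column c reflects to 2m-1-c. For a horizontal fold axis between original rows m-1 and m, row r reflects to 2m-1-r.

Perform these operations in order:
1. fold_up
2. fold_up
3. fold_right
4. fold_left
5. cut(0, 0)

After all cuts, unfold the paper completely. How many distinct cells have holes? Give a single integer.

Op 1 fold_up: fold axis h@2; visible region now rows[0,2) x cols[0,4) = 2x4
Op 2 fold_up: fold axis h@1; visible region now rows[0,1) x cols[0,4) = 1x4
Op 3 fold_right: fold axis v@2; visible region now rows[0,1) x cols[2,4) = 1x2
Op 4 fold_left: fold axis v@3; visible region now rows[0,1) x cols[2,3) = 1x1
Op 5 cut(0, 0): punch at orig (0,2); cuts so far [(0, 2)]; region rows[0,1) x cols[2,3) = 1x1
Unfold 1 (reflect across v@3): 2 holes -> [(0, 2), (0, 3)]
Unfold 2 (reflect across v@2): 4 holes -> [(0, 0), (0, 1), (0, 2), (0, 3)]
Unfold 3 (reflect across h@1): 8 holes -> [(0, 0), (0, 1), (0, 2), (0, 3), (1, 0), (1, 1), (1, 2), (1, 3)]
Unfold 4 (reflect across h@2): 16 holes -> [(0, 0), (0, 1), (0, 2), (0, 3), (1, 0), (1, 1), (1, 2), (1, 3), (2, 0), (2, 1), (2, 2), (2, 3), (3, 0), (3, 1), (3, 2), (3, 3)]

Answer: 16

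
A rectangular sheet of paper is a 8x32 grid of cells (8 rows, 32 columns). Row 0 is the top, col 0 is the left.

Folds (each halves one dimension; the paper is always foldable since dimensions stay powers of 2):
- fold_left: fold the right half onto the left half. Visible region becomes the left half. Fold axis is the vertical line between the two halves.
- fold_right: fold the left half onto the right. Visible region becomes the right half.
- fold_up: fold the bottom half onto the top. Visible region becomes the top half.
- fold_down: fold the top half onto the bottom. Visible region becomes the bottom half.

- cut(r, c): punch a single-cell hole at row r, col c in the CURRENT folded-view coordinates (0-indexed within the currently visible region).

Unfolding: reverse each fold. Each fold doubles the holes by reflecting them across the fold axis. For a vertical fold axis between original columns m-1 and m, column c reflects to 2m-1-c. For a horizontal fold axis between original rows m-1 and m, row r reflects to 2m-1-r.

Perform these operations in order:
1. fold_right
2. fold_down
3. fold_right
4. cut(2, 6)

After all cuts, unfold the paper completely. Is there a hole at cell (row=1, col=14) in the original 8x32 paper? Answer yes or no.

Op 1 fold_right: fold axis v@16; visible region now rows[0,8) x cols[16,32) = 8x16
Op 2 fold_down: fold axis h@4; visible region now rows[4,8) x cols[16,32) = 4x16
Op 3 fold_right: fold axis v@24; visible region now rows[4,8) x cols[24,32) = 4x8
Op 4 cut(2, 6): punch at orig (6,30); cuts so far [(6, 30)]; region rows[4,8) x cols[24,32) = 4x8
Unfold 1 (reflect across v@24): 2 holes -> [(6, 17), (6, 30)]
Unfold 2 (reflect across h@4): 4 holes -> [(1, 17), (1, 30), (6, 17), (6, 30)]
Unfold 3 (reflect across v@16): 8 holes -> [(1, 1), (1, 14), (1, 17), (1, 30), (6, 1), (6, 14), (6, 17), (6, 30)]
Holes: [(1, 1), (1, 14), (1, 17), (1, 30), (6, 1), (6, 14), (6, 17), (6, 30)]

Answer: yes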